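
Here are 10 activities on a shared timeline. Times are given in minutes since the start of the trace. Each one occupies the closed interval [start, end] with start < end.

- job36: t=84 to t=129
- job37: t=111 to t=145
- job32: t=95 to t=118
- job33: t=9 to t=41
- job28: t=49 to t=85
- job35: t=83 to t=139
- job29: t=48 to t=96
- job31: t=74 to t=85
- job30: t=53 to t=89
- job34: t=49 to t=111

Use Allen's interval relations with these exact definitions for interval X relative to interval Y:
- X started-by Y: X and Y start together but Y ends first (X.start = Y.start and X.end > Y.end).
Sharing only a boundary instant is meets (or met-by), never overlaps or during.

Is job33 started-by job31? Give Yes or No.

job33 = [t=9, t=41], job31 = [t=74, t=85].
Actual relation of job33 to job31: before.
Asked whether 'started-by' holds → No.

No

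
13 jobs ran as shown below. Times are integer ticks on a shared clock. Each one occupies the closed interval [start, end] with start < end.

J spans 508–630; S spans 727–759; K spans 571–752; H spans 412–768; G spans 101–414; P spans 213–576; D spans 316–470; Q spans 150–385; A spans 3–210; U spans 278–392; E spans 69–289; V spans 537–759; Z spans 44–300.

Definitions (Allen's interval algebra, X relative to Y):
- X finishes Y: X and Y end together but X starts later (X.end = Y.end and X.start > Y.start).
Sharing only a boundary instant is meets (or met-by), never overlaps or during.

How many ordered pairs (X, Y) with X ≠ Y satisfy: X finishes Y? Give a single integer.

1

Checking all 156 ordered pairs for relation 'finishes'; matching pairs in alphabetical order:
(S, V): S finishes V ✓
Count: 1.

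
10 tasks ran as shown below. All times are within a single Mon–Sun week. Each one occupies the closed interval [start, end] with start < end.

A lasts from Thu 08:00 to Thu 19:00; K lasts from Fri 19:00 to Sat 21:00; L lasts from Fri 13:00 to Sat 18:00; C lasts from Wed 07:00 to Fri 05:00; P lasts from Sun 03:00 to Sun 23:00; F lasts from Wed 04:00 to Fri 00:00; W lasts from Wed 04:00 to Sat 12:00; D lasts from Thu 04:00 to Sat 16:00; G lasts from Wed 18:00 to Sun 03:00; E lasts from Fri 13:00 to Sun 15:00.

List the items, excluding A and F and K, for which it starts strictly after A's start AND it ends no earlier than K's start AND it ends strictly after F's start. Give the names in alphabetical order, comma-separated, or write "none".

E, L, P

Conditions: its start is strictly after A's start (X.start > Thu 08:00) AND its end is no earlier than K's start (X.end >= Fri 19:00) AND its end is strictly after F's start (X.end > Wed 04:00).
C: start Wed 07:00 > Thu 08:00? ✗; end Fri 05:00 >= Fri 19:00? ✗; end Fri 05:00 > Wed 04:00? ✓ → no.
D: start Thu 04:00 > Thu 08:00? ✗; end Sat 16:00 >= Fri 19:00? ✓; end Sat 16:00 > Wed 04:00? ✓ → no.
E: start Fri 13:00 > Thu 08:00? ✓; end Sun 15:00 >= Fri 19:00? ✓; end Sun 15:00 > Wed 04:00? ✓ → yes.
G: start Wed 18:00 > Thu 08:00? ✗; end Sun 03:00 >= Fri 19:00? ✓; end Sun 03:00 > Wed 04:00? ✓ → no.
L: start Fri 13:00 > Thu 08:00? ✓; end Sat 18:00 >= Fri 19:00? ✓; end Sat 18:00 > Wed 04:00? ✓ → yes.
P: start Sun 03:00 > Thu 08:00? ✓; end Sun 23:00 >= Fri 19:00? ✓; end Sun 23:00 > Wed 04:00? ✓ → yes.
W: start Wed 04:00 > Thu 08:00? ✗; end Sat 12:00 >= Fri 19:00? ✓; end Sat 12:00 > Wed 04:00? ✓ → no.
Result: E, L, P.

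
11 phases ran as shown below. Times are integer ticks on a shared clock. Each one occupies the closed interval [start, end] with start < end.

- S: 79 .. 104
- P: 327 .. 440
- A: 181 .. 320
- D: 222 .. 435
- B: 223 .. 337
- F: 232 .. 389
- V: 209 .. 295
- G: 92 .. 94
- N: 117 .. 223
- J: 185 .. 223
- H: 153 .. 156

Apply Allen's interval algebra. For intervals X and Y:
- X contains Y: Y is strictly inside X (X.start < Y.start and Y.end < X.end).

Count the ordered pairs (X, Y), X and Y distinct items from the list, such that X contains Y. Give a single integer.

6

Checking all 110 ordered pairs for relation 'contains'; matching pairs in alphabetical order:
(A, J): A contains J ✓
(A, V): A contains V ✓
(D, B): D contains B ✓
(D, F): D contains F ✓
(N, H): N contains H ✓
(S, G): S contains G ✓
Count: 6.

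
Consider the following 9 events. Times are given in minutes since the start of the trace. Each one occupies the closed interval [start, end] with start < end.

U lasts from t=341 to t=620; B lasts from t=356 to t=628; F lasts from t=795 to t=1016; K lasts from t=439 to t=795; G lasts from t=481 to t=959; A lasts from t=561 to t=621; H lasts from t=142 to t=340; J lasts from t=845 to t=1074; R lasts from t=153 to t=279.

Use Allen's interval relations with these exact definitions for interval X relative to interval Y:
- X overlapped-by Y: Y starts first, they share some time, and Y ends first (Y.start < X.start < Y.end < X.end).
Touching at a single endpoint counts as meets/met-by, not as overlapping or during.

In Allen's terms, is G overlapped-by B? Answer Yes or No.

Yes

G = [t=481, t=959], B = [t=356, t=628].
Actual relation of G to B: overlapped-by.
Asked whether 'overlapped-by' holds → Yes.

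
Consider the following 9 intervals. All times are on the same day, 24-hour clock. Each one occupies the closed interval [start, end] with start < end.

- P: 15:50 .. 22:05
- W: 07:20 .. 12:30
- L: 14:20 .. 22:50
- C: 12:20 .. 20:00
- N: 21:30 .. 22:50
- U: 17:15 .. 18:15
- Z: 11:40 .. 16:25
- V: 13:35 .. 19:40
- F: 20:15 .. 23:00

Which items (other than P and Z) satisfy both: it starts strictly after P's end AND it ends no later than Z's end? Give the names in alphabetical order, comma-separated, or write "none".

none

Conditions: its start is strictly after P's end (X.start > 22:05) AND its end is no later than Z's end (X.end <= 16:25).
C: start 12:20 > 22:05? ✗; end 20:00 <= 16:25? ✗ → no.
F: start 20:15 > 22:05? ✗; end 23:00 <= 16:25? ✗ → no.
L: start 14:20 > 22:05? ✗; end 22:50 <= 16:25? ✗ → no.
N: start 21:30 > 22:05? ✗; end 22:50 <= 16:25? ✗ → no.
U: start 17:15 > 22:05? ✗; end 18:15 <= 16:25? ✗ → no.
V: start 13:35 > 22:05? ✗; end 19:40 <= 16:25? ✗ → no.
W: start 07:20 > 22:05? ✗; end 12:30 <= 16:25? ✓ → no.
Result: none.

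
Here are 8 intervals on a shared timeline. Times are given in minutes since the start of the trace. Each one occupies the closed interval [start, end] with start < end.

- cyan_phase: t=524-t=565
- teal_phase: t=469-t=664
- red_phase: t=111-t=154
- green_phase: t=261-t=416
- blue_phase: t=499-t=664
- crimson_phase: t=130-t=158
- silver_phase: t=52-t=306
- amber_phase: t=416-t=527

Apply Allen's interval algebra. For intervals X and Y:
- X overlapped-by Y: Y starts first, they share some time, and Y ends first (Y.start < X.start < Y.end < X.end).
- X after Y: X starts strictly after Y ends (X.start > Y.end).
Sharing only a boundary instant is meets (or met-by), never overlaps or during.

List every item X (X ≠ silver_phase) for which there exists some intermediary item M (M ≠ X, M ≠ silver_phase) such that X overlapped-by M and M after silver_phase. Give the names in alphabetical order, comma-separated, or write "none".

Target silver_phase = [t=52, t=306].
Intermediaries M with M after silver_phase: amber_phase, blue_phase, cyan_phase, teal_phase.
Via amber_phase — items with X overlapped-by amber_phase: blue_phase, cyan_phase, teal_phase.
Via blue_phase — items with X overlapped-by blue_phase: none.
Via cyan_phase — items with X overlapped-by cyan_phase: none.
Via teal_phase — items with X overlapped-by teal_phase: none.
Union: blue_phase, cyan_phase, teal_phase.

blue_phase, cyan_phase, teal_phase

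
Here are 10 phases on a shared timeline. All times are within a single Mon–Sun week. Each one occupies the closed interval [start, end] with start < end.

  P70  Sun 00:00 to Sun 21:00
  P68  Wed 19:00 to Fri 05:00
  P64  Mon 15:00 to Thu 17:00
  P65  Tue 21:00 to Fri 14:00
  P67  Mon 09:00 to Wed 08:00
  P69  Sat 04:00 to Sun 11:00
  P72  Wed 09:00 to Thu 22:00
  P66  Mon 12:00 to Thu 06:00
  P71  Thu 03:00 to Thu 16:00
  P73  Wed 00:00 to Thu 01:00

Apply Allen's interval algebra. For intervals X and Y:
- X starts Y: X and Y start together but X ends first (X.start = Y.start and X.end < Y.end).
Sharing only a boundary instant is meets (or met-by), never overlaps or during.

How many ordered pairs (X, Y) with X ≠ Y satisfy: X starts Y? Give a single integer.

Checking all 90 ordered pairs for relation 'starts'; matching pairs in alphabetical order:
No pair satisfies it.
Count: 0.

0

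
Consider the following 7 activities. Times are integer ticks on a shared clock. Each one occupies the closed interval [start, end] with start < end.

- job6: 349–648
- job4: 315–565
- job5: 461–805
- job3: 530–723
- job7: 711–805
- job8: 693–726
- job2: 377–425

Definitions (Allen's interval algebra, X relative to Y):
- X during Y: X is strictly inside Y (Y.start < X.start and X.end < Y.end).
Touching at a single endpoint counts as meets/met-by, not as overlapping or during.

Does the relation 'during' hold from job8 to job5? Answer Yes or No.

Yes

job8 = [693, 726], job5 = [461, 805].
Actual relation of job8 to job5: during.
Asked whether 'during' holds → Yes.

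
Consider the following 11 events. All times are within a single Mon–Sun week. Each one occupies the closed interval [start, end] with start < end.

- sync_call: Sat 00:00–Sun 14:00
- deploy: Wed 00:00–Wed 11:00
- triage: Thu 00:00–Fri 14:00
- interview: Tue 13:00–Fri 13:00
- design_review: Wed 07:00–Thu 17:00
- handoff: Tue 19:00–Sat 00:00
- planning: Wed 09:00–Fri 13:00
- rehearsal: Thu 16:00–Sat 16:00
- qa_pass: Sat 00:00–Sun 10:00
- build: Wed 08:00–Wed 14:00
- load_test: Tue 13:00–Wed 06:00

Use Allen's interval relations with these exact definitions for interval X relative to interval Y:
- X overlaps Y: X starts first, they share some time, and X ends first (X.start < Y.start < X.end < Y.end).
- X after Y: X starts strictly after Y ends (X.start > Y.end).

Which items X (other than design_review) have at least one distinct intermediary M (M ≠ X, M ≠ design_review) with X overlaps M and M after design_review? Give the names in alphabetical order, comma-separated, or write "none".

rehearsal

Target design_review = [Wed 07:00, Thu 17:00].
Intermediaries M with M after design_review: qa_pass, sync_call.
Via qa_pass — items with X overlaps qa_pass: rehearsal.
Via sync_call — items with X overlaps sync_call: rehearsal.
Union: rehearsal.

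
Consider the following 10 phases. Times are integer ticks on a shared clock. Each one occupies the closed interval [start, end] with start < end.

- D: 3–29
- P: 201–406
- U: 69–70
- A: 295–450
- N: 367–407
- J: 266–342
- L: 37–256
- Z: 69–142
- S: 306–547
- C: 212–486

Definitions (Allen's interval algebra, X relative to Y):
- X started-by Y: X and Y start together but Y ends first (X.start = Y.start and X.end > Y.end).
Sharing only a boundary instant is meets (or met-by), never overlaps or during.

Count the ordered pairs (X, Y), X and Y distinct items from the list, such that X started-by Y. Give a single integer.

Checking all 90 ordered pairs for relation 'started-by'; matching pairs in alphabetical order:
(Z, U): Z started-by U ✓
Count: 1.

1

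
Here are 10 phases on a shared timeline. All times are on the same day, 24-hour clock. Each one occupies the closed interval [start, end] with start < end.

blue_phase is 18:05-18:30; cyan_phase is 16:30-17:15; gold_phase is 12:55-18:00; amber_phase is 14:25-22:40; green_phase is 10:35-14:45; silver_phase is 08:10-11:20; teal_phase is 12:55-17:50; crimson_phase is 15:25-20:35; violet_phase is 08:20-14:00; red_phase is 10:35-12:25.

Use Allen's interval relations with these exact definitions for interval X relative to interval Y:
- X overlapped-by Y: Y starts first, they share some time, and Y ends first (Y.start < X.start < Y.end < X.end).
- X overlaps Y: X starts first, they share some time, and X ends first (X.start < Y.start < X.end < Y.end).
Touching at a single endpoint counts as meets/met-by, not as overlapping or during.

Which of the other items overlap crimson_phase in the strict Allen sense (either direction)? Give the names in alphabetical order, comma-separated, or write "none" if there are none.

Target crimson_phase = [15:25, 20:35].
amber_phase [14:25, 22:40] → contains → no.
blue_phase [18:05, 18:30] → during → no.
cyan_phase [16:30, 17:15] → during → no.
gold_phase [12:55, 18:00] → overlaps → yes.
green_phase [10:35, 14:45] → before → no.
red_phase [10:35, 12:25] → before → no.
silver_phase [08:10, 11:20] → before → no.
teal_phase [12:55, 17:50] → overlaps → yes.
violet_phase [08:20, 14:00] → before → no.
Result: gold_phase, teal_phase.

gold_phase, teal_phase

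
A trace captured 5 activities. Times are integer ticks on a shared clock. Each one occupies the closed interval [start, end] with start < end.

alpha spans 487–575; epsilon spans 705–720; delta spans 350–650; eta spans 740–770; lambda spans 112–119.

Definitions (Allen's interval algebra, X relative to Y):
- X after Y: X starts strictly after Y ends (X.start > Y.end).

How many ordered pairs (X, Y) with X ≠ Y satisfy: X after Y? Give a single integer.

9

Checking all 20 ordered pairs for relation 'after'; matching pairs in alphabetical order:
(alpha, lambda): alpha after lambda ✓
(delta, lambda): delta after lambda ✓
(epsilon, alpha): epsilon after alpha ✓
(epsilon, delta): epsilon after delta ✓
(epsilon, lambda): epsilon after lambda ✓
(eta, alpha): eta after alpha ✓
(eta, delta): eta after delta ✓
(eta, epsilon): eta after epsilon ✓
(eta, lambda): eta after lambda ✓
Count: 9.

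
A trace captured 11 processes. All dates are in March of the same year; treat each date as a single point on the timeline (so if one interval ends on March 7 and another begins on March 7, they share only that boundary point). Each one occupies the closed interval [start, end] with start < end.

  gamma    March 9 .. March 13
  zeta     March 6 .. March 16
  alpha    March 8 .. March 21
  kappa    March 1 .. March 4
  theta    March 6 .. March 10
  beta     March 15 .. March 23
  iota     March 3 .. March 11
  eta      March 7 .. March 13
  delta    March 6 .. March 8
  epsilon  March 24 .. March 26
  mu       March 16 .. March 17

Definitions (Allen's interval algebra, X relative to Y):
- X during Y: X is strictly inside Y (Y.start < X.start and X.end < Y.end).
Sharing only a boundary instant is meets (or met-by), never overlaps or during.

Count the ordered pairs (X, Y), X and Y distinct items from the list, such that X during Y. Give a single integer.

7

Checking all 110 ordered pairs for relation 'during'; matching pairs in alphabetical order:
(delta, iota): delta during iota ✓
(eta, zeta): eta during zeta ✓
(gamma, alpha): gamma during alpha ✓
(gamma, zeta): gamma during zeta ✓
(mu, alpha): mu during alpha ✓
(mu, beta): mu during beta ✓
(theta, iota): theta during iota ✓
Count: 7.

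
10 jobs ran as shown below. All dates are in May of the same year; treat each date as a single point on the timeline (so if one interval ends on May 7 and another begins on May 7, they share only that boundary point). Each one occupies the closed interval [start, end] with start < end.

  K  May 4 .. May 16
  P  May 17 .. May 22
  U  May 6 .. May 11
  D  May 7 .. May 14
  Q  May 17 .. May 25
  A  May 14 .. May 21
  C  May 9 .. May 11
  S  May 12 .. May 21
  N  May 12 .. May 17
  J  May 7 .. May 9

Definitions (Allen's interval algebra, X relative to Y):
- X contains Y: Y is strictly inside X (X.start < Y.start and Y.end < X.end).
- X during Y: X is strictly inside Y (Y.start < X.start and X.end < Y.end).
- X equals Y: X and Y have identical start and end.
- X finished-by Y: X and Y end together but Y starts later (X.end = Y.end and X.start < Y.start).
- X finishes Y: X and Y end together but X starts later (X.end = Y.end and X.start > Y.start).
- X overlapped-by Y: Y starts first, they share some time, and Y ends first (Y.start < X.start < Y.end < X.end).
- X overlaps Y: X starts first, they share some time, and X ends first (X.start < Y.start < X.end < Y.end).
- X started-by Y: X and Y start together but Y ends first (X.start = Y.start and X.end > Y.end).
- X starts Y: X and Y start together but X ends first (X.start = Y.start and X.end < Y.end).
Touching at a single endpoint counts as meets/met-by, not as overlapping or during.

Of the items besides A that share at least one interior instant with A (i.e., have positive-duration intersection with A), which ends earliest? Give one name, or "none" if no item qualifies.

K

Target A = [May 14, May 21].
C [May 9, May 11] → before → excluded.
D [May 7, May 14] → meets → excluded.
J [May 7, May 9] → before → excluded.
K [May 4, May 16] → overlaps → candidate.
N [May 12, May 17] → overlaps → candidate.
P [May 17, May 22] → overlapped-by → candidate.
Q [May 17, May 25] → overlapped-by → candidate.
S [May 12, May 21] → finished-by → candidate.
U [May 6, May 11] → before → excluded.
Among candidates, earliest end is May 16 → K.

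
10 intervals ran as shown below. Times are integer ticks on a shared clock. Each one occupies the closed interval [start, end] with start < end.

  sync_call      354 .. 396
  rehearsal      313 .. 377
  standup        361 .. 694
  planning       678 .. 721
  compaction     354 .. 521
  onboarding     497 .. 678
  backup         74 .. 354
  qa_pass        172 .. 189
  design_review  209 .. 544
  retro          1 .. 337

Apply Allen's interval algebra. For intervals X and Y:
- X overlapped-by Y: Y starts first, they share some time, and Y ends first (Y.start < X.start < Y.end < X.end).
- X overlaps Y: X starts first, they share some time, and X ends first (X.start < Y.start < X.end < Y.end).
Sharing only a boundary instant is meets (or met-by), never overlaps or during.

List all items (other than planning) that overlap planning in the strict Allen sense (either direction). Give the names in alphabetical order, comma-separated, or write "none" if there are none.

Target planning = [678, 721].
backup [74, 354] → before → no.
compaction [354, 521] → before → no.
design_review [209, 544] → before → no.
onboarding [497, 678] → meets → no.
qa_pass [172, 189] → before → no.
rehearsal [313, 377] → before → no.
retro [1, 337] → before → no.
standup [361, 694] → overlaps → yes.
sync_call [354, 396] → before → no.
Result: standup.

standup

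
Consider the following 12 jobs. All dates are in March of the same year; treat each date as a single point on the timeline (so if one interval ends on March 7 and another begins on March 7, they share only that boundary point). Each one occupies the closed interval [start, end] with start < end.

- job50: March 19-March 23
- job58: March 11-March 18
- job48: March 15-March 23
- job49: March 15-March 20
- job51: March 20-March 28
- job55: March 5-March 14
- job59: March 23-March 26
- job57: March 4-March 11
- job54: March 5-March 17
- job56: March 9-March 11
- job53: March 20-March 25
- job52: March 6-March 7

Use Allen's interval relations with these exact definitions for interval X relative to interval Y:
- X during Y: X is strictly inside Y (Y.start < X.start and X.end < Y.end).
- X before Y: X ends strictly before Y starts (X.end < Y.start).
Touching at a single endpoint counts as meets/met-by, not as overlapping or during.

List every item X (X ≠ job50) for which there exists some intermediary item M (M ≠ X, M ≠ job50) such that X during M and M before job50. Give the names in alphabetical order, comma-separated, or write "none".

Target job50 = [March 19, March 23].
Intermediaries M with M before job50: job52, job54, job55, job56, job57, job58.
Via job52 — items with X during job52: none.
Via job54 — items with X during job54: job52, job56.
Via job55 — items with X during job55: job52, job56.
Via job56 — items with X during job56: none.
Via job57 — items with X during job57: job52.
Via job58 — items with X during job58: none.
Union: job52, job56.

job52, job56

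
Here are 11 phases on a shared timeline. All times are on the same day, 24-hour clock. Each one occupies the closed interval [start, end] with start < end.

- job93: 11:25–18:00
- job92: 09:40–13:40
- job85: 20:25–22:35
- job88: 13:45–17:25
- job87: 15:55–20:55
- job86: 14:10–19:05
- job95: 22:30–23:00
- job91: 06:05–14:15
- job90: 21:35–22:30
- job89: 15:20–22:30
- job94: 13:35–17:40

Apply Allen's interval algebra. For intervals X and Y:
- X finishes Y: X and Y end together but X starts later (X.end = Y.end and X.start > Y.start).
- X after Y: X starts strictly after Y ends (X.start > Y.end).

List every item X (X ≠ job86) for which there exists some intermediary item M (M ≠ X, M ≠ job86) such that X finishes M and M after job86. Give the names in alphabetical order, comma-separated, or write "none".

Target job86 = [14:10, 19:05].
Intermediaries M with M after job86: job85, job90, job95.
Via job85 — items with X finishes job85: none.
Via job90 — items with X finishes job90: none.
Via job95 — items with X finishes job95: none.
Union: none.

none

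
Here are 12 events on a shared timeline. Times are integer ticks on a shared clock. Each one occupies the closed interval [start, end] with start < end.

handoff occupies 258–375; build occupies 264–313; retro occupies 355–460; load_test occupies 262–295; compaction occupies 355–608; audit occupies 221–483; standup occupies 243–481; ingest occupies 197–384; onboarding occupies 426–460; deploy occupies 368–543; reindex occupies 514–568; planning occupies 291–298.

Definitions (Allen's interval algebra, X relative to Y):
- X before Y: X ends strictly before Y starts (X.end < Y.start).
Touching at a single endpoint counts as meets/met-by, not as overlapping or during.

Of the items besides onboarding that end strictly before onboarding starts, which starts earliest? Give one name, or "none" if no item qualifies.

Target onboarding = [426, 460].
audit [221, 483] → contains → excluded.
build [264, 313] → before → candidate.
compaction [355, 608] → contains → excluded.
deploy [368, 543] → contains → excluded.
handoff [258, 375] → before → candidate.
ingest [197, 384] → before → candidate.
load_test [262, 295] → before → candidate.
planning [291, 298] → before → candidate.
reindex [514, 568] → after → excluded.
retro [355, 460] → finished-by → excluded.
standup [243, 481] → contains → excluded.
Among candidates, earliest start is 197 → ingest.

ingest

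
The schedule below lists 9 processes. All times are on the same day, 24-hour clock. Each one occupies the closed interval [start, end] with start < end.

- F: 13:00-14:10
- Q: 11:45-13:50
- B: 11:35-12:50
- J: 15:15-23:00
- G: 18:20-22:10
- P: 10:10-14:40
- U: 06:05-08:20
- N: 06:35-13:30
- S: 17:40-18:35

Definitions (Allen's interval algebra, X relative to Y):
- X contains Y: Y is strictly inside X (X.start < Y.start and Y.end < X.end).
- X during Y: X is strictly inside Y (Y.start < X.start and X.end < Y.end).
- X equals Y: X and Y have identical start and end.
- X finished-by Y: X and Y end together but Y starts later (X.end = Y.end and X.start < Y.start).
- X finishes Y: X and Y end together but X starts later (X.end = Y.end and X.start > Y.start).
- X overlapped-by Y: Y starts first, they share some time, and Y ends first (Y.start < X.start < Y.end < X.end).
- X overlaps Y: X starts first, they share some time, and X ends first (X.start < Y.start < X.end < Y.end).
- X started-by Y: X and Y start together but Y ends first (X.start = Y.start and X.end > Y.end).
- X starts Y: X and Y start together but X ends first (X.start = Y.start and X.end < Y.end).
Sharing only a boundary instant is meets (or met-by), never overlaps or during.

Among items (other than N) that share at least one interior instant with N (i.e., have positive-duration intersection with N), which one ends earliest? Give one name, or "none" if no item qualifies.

Target N = [06:35, 13:30].
B [11:35, 12:50] → during → candidate.
F [13:00, 14:10] → overlapped-by → candidate.
G [18:20, 22:10] → after → excluded.
J [15:15, 23:00] → after → excluded.
P [10:10, 14:40] → overlapped-by → candidate.
Q [11:45, 13:50] → overlapped-by → candidate.
S [17:40, 18:35] → after → excluded.
U [06:05, 08:20] → overlaps → candidate.
Among candidates, earliest end is 08:20 → U.

U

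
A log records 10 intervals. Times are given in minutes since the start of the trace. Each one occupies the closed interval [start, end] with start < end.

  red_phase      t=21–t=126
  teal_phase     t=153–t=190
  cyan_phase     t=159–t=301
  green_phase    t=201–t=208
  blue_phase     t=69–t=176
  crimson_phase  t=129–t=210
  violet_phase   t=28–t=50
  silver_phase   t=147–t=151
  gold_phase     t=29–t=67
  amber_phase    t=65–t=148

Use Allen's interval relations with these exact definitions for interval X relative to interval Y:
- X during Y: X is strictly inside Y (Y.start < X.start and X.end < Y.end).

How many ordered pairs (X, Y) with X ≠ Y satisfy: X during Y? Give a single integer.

7

Checking all 90 ordered pairs for relation 'during'; matching pairs in alphabetical order:
(gold_phase, red_phase): gold_phase during red_phase ✓
(green_phase, crimson_phase): green_phase during crimson_phase ✓
(green_phase, cyan_phase): green_phase during cyan_phase ✓
(silver_phase, blue_phase): silver_phase during blue_phase ✓
(silver_phase, crimson_phase): silver_phase during crimson_phase ✓
(teal_phase, crimson_phase): teal_phase during crimson_phase ✓
(violet_phase, red_phase): violet_phase during red_phase ✓
Count: 7.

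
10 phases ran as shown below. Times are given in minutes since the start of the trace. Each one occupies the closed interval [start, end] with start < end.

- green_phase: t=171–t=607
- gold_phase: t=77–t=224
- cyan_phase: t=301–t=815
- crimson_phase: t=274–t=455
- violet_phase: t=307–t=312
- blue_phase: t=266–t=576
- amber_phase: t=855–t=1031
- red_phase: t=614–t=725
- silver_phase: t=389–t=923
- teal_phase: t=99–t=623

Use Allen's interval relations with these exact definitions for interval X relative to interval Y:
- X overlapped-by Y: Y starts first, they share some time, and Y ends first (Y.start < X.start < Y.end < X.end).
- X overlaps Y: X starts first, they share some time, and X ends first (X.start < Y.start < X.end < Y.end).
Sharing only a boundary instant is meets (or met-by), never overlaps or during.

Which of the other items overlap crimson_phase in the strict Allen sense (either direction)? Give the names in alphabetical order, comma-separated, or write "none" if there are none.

Target crimson_phase = [t=274, t=455].
amber_phase [t=855, t=1031] → after → no.
blue_phase [t=266, t=576] → contains → no.
cyan_phase [t=301, t=815] → overlapped-by → yes.
gold_phase [t=77, t=224] → before → no.
green_phase [t=171, t=607] → contains → no.
red_phase [t=614, t=725] → after → no.
silver_phase [t=389, t=923] → overlapped-by → yes.
teal_phase [t=99, t=623] → contains → no.
violet_phase [t=307, t=312] → during → no.
Result: cyan_phase, silver_phase.

cyan_phase, silver_phase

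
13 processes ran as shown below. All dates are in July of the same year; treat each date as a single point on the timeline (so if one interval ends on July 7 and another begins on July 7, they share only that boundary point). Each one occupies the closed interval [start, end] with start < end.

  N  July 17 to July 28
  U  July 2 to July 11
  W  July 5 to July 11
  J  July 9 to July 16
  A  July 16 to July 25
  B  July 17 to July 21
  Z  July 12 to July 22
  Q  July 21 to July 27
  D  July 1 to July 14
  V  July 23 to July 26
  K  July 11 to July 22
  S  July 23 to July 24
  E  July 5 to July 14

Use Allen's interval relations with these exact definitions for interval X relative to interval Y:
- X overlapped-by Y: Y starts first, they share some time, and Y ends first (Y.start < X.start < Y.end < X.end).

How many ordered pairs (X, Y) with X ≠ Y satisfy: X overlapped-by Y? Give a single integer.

Checking all 156 ordered pairs for relation 'overlapped-by'; matching pairs in alphabetical order:
(A, K): A overlapped-by K ✓
(A, Z): A overlapped-by Z ✓
(E, U): E overlapped-by U ✓
(J, D): J overlapped-by D ✓
(J, E): J overlapped-by E ✓
(J, U): J overlapped-by U ✓
(J, W): J overlapped-by W ✓
(K, D): K overlapped-by D ✓
(K, E): K overlapped-by E ✓
(K, J): K overlapped-by J ✓
(N, A): N overlapped-by A ✓
(N, K): N overlapped-by K ✓
(N, Z): N overlapped-by Z ✓
(Q, A): Q overlapped-by A ✓
(Q, K): Q overlapped-by K ✓
(Q, Z): Q overlapped-by Z ✓
(V, A): V overlapped-by A ✓
(Z, D): Z overlapped-by D ✓
(Z, E): Z overlapped-by E ✓
(Z, J): Z overlapped-by J ✓
Count: 20.

20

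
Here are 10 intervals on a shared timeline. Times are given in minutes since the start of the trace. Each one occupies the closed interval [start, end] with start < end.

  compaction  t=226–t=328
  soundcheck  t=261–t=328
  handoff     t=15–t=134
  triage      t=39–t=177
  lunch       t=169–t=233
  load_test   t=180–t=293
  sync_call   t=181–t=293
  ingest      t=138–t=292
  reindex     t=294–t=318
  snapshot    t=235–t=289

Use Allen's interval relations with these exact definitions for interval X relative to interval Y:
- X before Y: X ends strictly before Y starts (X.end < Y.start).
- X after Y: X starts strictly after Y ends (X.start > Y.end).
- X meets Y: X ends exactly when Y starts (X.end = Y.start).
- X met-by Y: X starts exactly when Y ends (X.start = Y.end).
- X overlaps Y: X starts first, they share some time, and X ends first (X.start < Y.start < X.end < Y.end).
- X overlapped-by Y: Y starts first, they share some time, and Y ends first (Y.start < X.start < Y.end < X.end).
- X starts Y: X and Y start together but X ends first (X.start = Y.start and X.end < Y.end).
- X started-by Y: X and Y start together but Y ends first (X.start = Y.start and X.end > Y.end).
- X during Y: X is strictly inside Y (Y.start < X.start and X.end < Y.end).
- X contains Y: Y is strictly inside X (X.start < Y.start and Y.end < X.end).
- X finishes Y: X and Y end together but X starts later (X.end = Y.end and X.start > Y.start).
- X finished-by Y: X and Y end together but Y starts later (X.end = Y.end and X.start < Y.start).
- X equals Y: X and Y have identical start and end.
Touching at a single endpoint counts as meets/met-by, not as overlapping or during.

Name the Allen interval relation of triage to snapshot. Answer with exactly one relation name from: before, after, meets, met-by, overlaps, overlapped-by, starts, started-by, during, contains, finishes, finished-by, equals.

triage = [t=39, t=177]; snapshot = [t=235, t=289].
Compare endpoints: triage.start < snapshot.start, triage.start < snapshot.end, triage.end < snapshot.start, triage.end < snapshot.end.
That pattern is 'before'.

before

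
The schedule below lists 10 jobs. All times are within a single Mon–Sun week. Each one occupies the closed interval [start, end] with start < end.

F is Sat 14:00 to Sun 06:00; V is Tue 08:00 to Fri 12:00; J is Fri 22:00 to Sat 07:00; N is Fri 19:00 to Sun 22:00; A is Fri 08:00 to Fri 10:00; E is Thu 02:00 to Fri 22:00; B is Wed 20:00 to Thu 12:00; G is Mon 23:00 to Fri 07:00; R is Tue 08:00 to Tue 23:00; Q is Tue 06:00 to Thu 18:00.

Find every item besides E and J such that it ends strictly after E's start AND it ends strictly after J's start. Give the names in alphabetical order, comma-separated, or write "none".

Conditions: its end is strictly after E's start (X.end > Thu 02:00) AND its end is strictly after J's start (X.end > Fri 22:00).
A: end Fri 10:00 > Thu 02:00? ✓; end Fri 10:00 > Fri 22:00? ✗ → no.
B: end Thu 12:00 > Thu 02:00? ✓; end Thu 12:00 > Fri 22:00? ✗ → no.
F: end Sun 06:00 > Thu 02:00? ✓; end Sun 06:00 > Fri 22:00? ✓ → yes.
G: end Fri 07:00 > Thu 02:00? ✓; end Fri 07:00 > Fri 22:00? ✗ → no.
N: end Sun 22:00 > Thu 02:00? ✓; end Sun 22:00 > Fri 22:00? ✓ → yes.
Q: end Thu 18:00 > Thu 02:00? ✓; end Thu 18:00 > Fri 22:00? ✗ → no.
R: end Tue 23:00 > Thu 02:00? ✗; end Tue 23:00 > Fri 22:00? ✗ → no.
V: end Fri 12:00 > Thu 02:00? ✓; end Fri 12:00 > Fri 22:00? ✗ → no.
Result: F, N.

F, N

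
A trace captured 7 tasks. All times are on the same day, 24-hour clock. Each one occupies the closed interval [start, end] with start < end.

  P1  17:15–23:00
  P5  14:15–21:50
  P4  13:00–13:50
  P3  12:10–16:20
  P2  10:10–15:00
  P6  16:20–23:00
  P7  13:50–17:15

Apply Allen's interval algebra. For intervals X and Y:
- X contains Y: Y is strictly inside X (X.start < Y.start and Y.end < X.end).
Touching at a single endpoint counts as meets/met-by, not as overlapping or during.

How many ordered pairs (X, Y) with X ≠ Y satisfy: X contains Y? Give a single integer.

2

Checking all 42 ordered pairs for relation 'contains'; matching pairs in alphabetical order:
(P2, P4): P2 contains P4 ✓
(P3, P4): P3 contains P4 ✓
Count: 2.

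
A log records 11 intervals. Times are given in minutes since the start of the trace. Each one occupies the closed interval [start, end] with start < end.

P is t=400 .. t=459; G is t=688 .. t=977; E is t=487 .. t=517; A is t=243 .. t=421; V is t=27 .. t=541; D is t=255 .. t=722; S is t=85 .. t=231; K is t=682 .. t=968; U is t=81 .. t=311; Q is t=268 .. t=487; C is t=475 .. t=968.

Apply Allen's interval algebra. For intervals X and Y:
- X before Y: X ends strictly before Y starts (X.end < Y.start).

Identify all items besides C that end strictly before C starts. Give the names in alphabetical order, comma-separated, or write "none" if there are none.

Target C = [t=475, t=968].
A [t=243, t=421] → before → yes.
D [t=255, t=722] → overlaps → no.
E [t=487, t=517] → during → no.
G [t=688, t=977] → overlapped-by → no.
K [t=682, t=968] → finishes → no.
P [t=400, t=459] → before → yes.
Q [t=268, t=487] → overlaps → no.
S [t=85, t=231] → before → yes.
U [t=81, t=311] → before → yes.
V [t=27, t=541] → overlaps → no.
Result: A, P, S, U.

A, P, S, U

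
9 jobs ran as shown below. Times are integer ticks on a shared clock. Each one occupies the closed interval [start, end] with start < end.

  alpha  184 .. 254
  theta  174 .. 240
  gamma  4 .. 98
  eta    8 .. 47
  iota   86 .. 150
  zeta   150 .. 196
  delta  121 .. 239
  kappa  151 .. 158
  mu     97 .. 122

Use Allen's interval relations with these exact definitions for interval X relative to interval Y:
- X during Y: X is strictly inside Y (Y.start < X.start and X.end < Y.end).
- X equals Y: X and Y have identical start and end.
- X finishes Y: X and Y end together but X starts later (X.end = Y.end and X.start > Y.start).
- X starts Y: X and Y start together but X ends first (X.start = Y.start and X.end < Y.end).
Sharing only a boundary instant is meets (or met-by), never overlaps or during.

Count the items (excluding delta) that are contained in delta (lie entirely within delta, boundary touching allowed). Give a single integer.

2

Target delta = [121, 239].
alpha [184, 254] → overlapped-by → no.
eta [8, 47] → before → no.
gamma [4, 98] → before → no.
iota [86, 150] → overlaps → no.
kappa [151, 158] → during → counts.
mu [97, 122] → overlaps → no.
theta [174, 240] → overlapped-by → no.
zeta [150, 196] → during → counts.
Total: 2.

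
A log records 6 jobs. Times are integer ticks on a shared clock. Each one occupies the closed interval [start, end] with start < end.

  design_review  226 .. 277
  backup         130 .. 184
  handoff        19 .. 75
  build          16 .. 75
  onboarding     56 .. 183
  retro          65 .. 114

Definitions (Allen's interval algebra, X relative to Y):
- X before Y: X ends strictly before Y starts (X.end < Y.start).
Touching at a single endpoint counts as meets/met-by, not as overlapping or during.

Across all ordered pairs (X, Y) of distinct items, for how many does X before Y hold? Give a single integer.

8

Checking all 30 ordered pairs for relation 'before'; matching pairs in alphabetical order:
(backup, design_review): backup before design_review ✓
(build, backup): build before backup ✓
(build, design_review): build before design_review ✓
(handoff, backup): handoff before backup ✓
(handoff, design_review): handoff before design_review ✓
(onboarding, design_review): onboarding before design_review ✓
(retro, backup): retro before backup ✓
(retro, design_review): retro before design_review ✓
Count: 8.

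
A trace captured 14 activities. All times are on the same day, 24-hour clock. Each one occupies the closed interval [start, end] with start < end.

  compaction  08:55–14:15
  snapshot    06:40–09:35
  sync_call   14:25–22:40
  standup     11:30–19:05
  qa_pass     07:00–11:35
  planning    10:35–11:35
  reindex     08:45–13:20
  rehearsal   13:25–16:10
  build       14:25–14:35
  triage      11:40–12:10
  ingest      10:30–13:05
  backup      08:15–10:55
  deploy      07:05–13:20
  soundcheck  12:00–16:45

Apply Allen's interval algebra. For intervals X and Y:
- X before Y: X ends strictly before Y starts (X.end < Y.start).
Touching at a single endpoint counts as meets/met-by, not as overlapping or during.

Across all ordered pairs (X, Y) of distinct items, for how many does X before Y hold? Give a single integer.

Checking all 182 ordered pairs for relation 'before'; matching pairs in alphabetical order:
(backup, build): backup before build ✓
(backup, rehearsal): backup before rehearsal ✓
(backup, soundcheck): backup before soundcheck ✓
(backup, standup): backup before standup ✓
(backup, sync_call): backup before sync_call ✓
(backup, triage): backup before triage ✓
(compaction, build): compaction before build ✓
(compaction, sync_call): compaction before sync_call ✓
(deploy, build): deploy before build ✓
(deploy, rehearsal): deploy before rehearsal ✓
(deploy, sync_call): deploy before sync_call ✓
(ingest, build): ingest before build ✓
(ingest, rehearsal): ingest before rehearsal ✓
(ingest, sync_call): ingest before sync_call ✓
(planning, build): planning before build ✓
(planning, rehearsal): planning before rehearsal ✓
(planning, soundcheck): planning before soundcheck ✓
(planning, sync_call): planning before sync_call ✓
(planning, triage): planning before triage ✓
(qa_pass, build): qa_pass before build ✓
(qa_pass, rehearsal): qa_pass before rehearsal ✓
(qa_pass, soundcheck): qa_pass before soundcheck ✓
(qa_pass, sync_call): qa_pass before sync_call ✓
(qa_pass, triage): qa_pass before triage ✓
... plus 14 further pairs not listed.
Count: 38.

38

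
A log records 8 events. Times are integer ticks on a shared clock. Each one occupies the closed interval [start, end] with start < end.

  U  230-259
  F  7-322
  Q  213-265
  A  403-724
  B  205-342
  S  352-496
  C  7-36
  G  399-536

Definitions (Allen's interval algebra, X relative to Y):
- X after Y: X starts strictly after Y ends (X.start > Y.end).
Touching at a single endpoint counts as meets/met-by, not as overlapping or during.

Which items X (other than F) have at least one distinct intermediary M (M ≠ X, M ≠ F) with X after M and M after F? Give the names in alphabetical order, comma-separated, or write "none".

none

Target F = [7, 322].
Intermediaries M with M after F: A, G, S.
Via A — items with X after A: none.
Via G — items with X after G: none.
Via S — items with X after S: none.
Union: none.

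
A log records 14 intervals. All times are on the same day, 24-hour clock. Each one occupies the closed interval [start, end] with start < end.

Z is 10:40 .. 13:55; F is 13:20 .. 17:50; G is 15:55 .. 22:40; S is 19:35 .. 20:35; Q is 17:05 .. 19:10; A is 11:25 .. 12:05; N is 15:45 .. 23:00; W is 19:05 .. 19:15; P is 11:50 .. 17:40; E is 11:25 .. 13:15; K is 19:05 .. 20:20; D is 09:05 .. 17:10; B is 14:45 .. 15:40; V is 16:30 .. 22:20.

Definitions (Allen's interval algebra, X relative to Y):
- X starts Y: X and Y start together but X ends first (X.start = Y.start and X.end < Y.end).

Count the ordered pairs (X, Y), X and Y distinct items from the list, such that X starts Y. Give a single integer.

Checking all 182 ordered pairs for relation 'starts'; matching pairs in alphabetical order:
(A, E): A starts E ✓
(W, K): W starts K ✓
Count: 2.

2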